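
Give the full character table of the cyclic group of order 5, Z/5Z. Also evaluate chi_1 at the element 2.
Character table of Z/5Z (irreps indexed chi_0,...,chi_4 with chi_k(m) = zeta_5^(k*m), zeta_5 = exp(2*pi*i/5)):
  irrep \ class  {0} (size 1)  {1} (size 1)    {2} (size 1)    {3} (size 1)    {4} (size 1)  
  chi_0          1             1               1               1               1             
  chi_1          1             exp(2*I*pi/5)   exp(4*I*pi/5)   exp(-4*I*pi/5)  exp(-2*I*pi/5)
  chi_2          1             exp(4*I*pi/5)   exp(-2*I*pi/5)  exp(2*I*pi/5)   exp(-4*I*pi/5)
  chi_3          1             exp(-4*I*pi/5)  exp(2*I*pi/5)   exp(-2*I*pi/5)  exp(4*I*pi/5) 
  chi_4          1             exp(-2*I*pi/5)  exp(-4*I*pi/5)  exp(4*I*pi/5)   exp(2*I*pi/5) 

Spot check: chi_1(2) = zeta_5^(1*2) = zeta_5^2 = exp(4*I*pi/5).

Explanation: Z/5Z is abelian, so all 5 irreducible complex representations are 1-dimensional. They are given by chi_k(m) = zeta_5^(k*m) for k = 0,...,4. Row orthogonality: sum_m chi_k(m) conj(chi_l(m)) = 5 * [k = l].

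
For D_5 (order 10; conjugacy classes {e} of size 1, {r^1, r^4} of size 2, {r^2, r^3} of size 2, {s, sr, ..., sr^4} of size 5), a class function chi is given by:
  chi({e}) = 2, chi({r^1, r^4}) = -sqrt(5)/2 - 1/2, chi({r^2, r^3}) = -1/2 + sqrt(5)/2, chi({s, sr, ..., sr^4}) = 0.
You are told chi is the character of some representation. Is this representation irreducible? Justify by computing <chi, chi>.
Irreducible: <chi, chi> = 1.

Working: <chi, chi> = (1/|G|) sum_C |C| * |chi(C)|^2 = (1/10)[1*|2|^2 + 2*|-sqrt(5)/2 - 1/2|^2 + 2*|-1/2 + sqrt(5)/2|^2 + 5*|0|^2]
  = (1/10)[(4) + (sqrt(5) + 3) + (3 - sqrt(5)) + (0)] = 10/10 = 1.
A character is irreducible iff <chi, chi> = 1, so this representation is irreducible.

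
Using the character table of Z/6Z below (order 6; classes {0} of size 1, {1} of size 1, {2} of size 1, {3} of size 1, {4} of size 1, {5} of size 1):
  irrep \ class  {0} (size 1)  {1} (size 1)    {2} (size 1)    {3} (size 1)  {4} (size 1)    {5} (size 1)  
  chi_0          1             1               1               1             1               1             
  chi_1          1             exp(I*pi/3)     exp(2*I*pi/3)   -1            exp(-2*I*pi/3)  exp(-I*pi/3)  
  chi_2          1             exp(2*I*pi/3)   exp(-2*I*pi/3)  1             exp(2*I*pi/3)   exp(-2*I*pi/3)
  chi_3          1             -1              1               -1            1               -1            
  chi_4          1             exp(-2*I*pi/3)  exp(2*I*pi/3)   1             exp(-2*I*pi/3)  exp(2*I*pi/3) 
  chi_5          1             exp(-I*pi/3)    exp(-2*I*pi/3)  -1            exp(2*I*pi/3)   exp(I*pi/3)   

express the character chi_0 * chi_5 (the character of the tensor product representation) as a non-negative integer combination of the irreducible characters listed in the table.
chi_0 tensor chi_5 = chi_5 (all other irreducibles have multiplicity 0).

Proof sketch: The character of a tensor product is the pointwise product (chi_0 * chi_5)(C) = chi_0(C) * chi_5(C):
  {0}: (1)*(1), {1}: (1)*(exp(-I*pi/3)), {2}: (1)*(exp(-2*I*pi/3)), {3}: (1)*(-1), {4}: (1)*(exp(2*I*pi/3)), {5}: (1)*(exp(I*pi/3))
so (chi_0 * chi_5) takes values
  {0} -> 1, {1} -> exp(-I*pi/3), {2} -> exp(-2*I*pi/3), {3} -> -1, {4} -> exp(2*I*pi/3), {5} -> exp(I*pi/3).
Now take the inner product of this character with each irreducible chi from the table, <chi_0*chi_5, chi> = (1/6) sum_C |C| (chi_0*chi_5)(C) conj(chi(C)):
  <chi_0*chi_5, chi_0> = (1/6)[1*(1)*conj(1) + 1*(exp(-I*pi/3))*conj(1) + 1*(exp(-2*I*pi/3))*conj(1) + 1*(-1)*conj(1) + 1*(exp(2*I*pi/3))*conj(1) + 1*(exp(I*pi/3))*conj(1)]
      = (1/6)[(1) + (exp(-I*pi/3)) + (exp(-2*I*pi/3)) + (-1) + (exp(2*I*pi/3)) + (exp(I*pi/3))] = 0/6 = 0
  <chi_0*chi_5, chi_1> = (1/6)[1*(1)*conj(1) + 1*(exp(-I*pi/3))*conj(exp(I*pi/3)) + 1*(exp(-2*I*pi/3))*conj(exp(2*I*pi/3)) + 1*(-1)*conj(-1) + 1*(exp(2*I*pi/3))*conj(exp(-2*I*pi/3)) + 1*(exp(I*pi/3))*conj(exp(-I*pi/3))]
      = (1/6)[(1) + (exp(-2*I*pi/3)) + (exp(2*I*pi/3)) + (1) + (exp(-2*I*pi/3)) + (exp(2*I*pi/3))] = 0/6 = 0
  <chi_0*chi_5, chi_2> = (1/6)[1*(1)*conj(1) + 1*(exp(-I*pi/3))*conj(exp(2*I*pi/3)) + 1*(exp(-2*I*pi/3))*conj(exp(-2*I*pi/3)) + 1*(-1)*conj(1) + 1*(exp(2*I*pi/3))*conj(exp(2*I*pi/3)) + 1*(exp(I*pi/3))*conj(exp(-2*I*pi/3))]
      = (1/6)[(1) + (-1) + (1) + (-1) + (1) + (-1)] = 0/6 = 0
  <chi_0*chi_5, chi_3> = (1/6)[1*(1)*conj(1) + 1*(exp(-I*pi/3))*conj(-1) + 1*(exp(-2*I*pi/3))*conj(1) + 1*(-1)*conj(-1) + 1*(exp(2*I*pi/3))*conj(1) + 1*(exp(I*pi/3))*conj(-1)]
      = (1/6)[(1) + (-exp(-I*pi/3)) + (exp(-2*I*pi/3)) + (1) + (exp(2*I*pi/3)) + (-exp(I*pi/3))] = 0/6 = 0
  <chi_0*chi_5, chi_4> = (1/6)[1*(1)*conj(1) + 1*(exp(-I*pi/3))*conj(exp(-2*I*pi/3)) + 1*(exp(-2*I*pi/3))*conj(exp(2*I*pi/3)) + 1*(-1)*conj(1) + 1*(exp(2*I*pi/3))*conj(exp(-2*I*pi/3)) + 1*(exp(I*pi/3))*conj(exp(2*I*pi/3))]
      = (1/6)[(1) + (exp(I*pi/3)) + (exp(2*I*pi/3)) + (-1) + (exp(-2*I*pi/3)) + (exp(-I*pi/3))] = 0/6 = 0
  <chi_0*chi_5, chi_5> = (1/6)[1*(1)*conj(1) + 1*(exp(-I*pi/3))*conj(exp(-I*pi/3)) + 1*(exp(-2*I*pi/3))*conj(exp(-2*I*pi/3)) + 1*(-1)*conj(-1) + 1*(exp(2*I*pi/3))*conj(exp(2*I*pi/3)) + 1*(exp(I*pi/3))*conj(exp(I*pi/3))]
      = (1/6)[(1) + (1) + (1) + (1) + (1) + (1)] = 6/6 = 1
(Exp terms are combined using exp(i*s)*conj(exp(i*t)) = exp(i*(s-t)), and sums of them are collapsed using the identity that for every m > 1 the m distinct m-th roots of unity sum to 0, e.g. 1 + exp(2*I*pi/3) + exp(-2*I*pi/3) = 0.)
Hence the multiplicities are chi_5: 1. Dimension check: dim(chi_0)*dim(chi_5) = 1*1 = 1 and sum (mult * dim) = 1*1 = 1.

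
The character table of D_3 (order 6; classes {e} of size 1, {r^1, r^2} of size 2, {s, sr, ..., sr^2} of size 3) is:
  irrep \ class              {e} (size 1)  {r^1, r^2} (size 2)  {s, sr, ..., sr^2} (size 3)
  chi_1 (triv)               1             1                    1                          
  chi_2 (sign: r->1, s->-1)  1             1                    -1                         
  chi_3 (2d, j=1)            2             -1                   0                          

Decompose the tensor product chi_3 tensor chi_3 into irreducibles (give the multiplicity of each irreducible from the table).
chi_3 tensor chi_3 = chi_1 + chi_2 + chi_3 (all other irreducibles have multiplicity 0).

Explanation: The character of a tensor product is the pointwise product (chi_3 * chi_3)(C) = chi_3(C) * chi_3(C):
  {e}: (2)*(2), {r^1, r^2}: (-1)*(-1), {s, sr, ..., sr^2}: (0)*(0)
so (chi_3 * chi_3) takes values
  {e} -> 4, {r^1, r^2} -> 1, {s, sr, ..., sr^2} -> 0.
Now take the inner product of this character with each irreducible chi from the table, <chi_3*chi_3, chi> = (1/6) sum_C |C| (chi_3*chi_3)(C) conj(chi(C)):
  <chi_3*chi_3, chi_1> = (1/6)[1*(4)*conj(1) + 2*(1)*conj(1) + 3*(0)*conj(1)]
      = (1/6)[(4) + (2) + (0)] = 6/6 = 1
  <chi_3*chi_3, chi_2> = (1/6)[1*(4)*conj(1) + 2*(1)*conj(1) + 3*(0)*conj(-1)]
      = (1/6)[(4) + (2) + (0)] = 6/6 = 1
  <chi_3*chi_3, chi_3> = (1/6)[1*(4)*conj(2) + 2*(1)*conj(-1) + 3*(0)*conj(0)]
      = (1/6)[(8) + (-2) + (0)] = 6/6 = 1
Hence the multiplicities are chi_1: 1, chi_2: 1, chi_3: 1. Dimension check: dim(chi_3)*dim(chi_3) = 2*2 = 4 and sum (mult * dim) = 1*1 + 1*1 + 1*2 = 4.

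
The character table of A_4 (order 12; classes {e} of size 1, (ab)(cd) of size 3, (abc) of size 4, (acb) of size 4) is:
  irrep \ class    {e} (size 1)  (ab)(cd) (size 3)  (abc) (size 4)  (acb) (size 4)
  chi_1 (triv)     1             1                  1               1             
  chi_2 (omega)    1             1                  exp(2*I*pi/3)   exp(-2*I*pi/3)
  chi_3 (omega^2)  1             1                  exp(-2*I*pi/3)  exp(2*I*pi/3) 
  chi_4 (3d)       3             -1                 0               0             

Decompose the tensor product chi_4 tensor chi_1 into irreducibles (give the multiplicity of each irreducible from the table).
chi_4 tensor chi_1 = chi_4 (all other irreducibles have multiplicity 0).

Details: The character of a tensor product is the pointwise product (chi_4 * chi_1)(C) = chi_4(C) * chi_1(C):
  {e}: (3)*(1), (ab)(cd): (-1)*(1), (abc): (0)*(1), (acb): (0)*(1)
so (chi_4 * chi_1) takes values
  {e} -> 3, (ab)(cd) -> -1, (abc) -> 0, (acb) -> 0.
Now take the inner product of this character with each irreducible chi from the table, <chi_4*chi_1, chi> = (1/12) sum_C |C| (chi_4*chi_1)(C) conj(chi(C)):
  <chi_4*chi_1, chi_1> = (1/12)[1*(3)*conj(1) + 3*(-1)*conj(1) + 4*(0)*conj(1) + 4*(0)*conj(1)]
      = (1/12)[(3) + (-3) + (0) + (0)] = 0/12 = 0
  <chi_4*chi_1, chi_2> = (1/12)[1*(3)*conj(1) + 3*(-1)*conj(1) + 4*(0)*conj(exp(2*I*pi/3)) + 4*(0)*conj(exp(-2*I*pi/3))]
      = (1/12)[(3) + (-3) + (0) + (0)] = 0/12 = 0
  <chi_4*chi_1, chi_3> = (1/12)[1*(3)*conj(1) + 3*(-1)*conj(1) + 4*(0)*conj(exp(-2*I*pi/3)) + 4*(0)*conj(exp(2*I*pi/3))]
      = (1/12)[(3) + (-3) + (0) + (0)] = 0/12 = 0
  <chi_4*chi_1, chi_4> = (1/12)[1*(3)*conj(3) + 3*(-1)*conj(-1) + 4*(0)*conj(0) + 4*(0)*conj(0)]
      = (1/12)[(9) + (3) + (0) + (0)] = 12/12 = 1
(Exp terms are combined using exp(i*s)*conj(exp(i*t)) = exp(i*(s-t)), and sums of them are collapsed using the identity that for every m > 1 the m distinct m-th roots of unity sum to 0, e.g. 1 + exp(2*I*pi/3) + exp(-2*I*pi/3) = 0.)
Hence the multiplicities are chi_4: 1. Dimension check: dim(chi_4)*dim(chi_1) = 3*1 = 3 and sum (mult * dim) = 1*3 = 3.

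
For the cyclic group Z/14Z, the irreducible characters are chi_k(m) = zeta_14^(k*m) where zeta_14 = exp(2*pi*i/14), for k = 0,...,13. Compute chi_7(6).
chi_7(6) = zeta_14^42 = 1

Reasoning: chi_7(6) = zeta_14^(7*6) = zeta_14^42. Since zeta_14^14 = 1, this equals zeta_14^0 = exp(2*pi*i*0/14) = 1.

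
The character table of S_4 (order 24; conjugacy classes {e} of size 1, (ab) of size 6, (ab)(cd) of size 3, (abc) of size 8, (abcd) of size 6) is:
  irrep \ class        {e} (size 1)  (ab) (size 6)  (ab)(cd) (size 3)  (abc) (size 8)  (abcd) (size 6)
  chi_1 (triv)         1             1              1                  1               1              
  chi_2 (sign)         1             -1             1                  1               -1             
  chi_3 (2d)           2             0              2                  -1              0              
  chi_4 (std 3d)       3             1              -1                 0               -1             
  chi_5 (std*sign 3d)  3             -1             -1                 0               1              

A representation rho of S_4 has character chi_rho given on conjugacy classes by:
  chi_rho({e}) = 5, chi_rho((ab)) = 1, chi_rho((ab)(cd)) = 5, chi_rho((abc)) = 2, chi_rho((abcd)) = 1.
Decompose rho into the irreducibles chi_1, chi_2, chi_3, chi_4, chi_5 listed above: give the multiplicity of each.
Multiplicities: chi_1: 2, chi_2: 1, chi_3: 1, chi_4: 0, chi_5: 0.

Derivation: Use <chi_rho, chi> = (1/|G|) sum_C |C| * chi_rho(C) * conj(chi(C)) with |G| = 24 for each irreducible chi in the table:
  <chi_rho, chi_1> = (1/24)[1*(5)*conj(1) + 6*(1)*conj(1) + 3*(5)*conj(1) + 8*(2)*conj(1) + 6*(1)*conj(1)]
      = (1/24)[(5) + (6) + (15) + (16) + (6)] = 48/24 = 2
  <chi_rho, chi_2> = (1/24)[1*(5)*conj(1) + 6*(1)*conj(-1) + 3*(5)*conj(1) + 8*(2)*conj(1) + 6*(1)*conj(-1)]
      = (1/24)[(5) + (-6) + (15) + (16) + (-6)] = 24/24 = 1
  <chi_rho, chi_3> = (1/24)[1*(5)*conj(2) + 6*(1)*conj(0) + 3*(5)*conj(2) + 8*(2)*conj(-1) + 6*(1)*conj(0)]
      = (1/24)[(10) + (0) + (30) + (-16) + (0)] = 24/24 = 1
  <chi_rho, chi_4> = (1/24)[1*(5)*conj(3) + 6*(1)*conj(1) + 3*(5)*conj(-1) + 8*(2)*conj(0) + 6*(1)*conj(-1)]
      = (1/24)[(15) + (6) + (-15) + (0) + (-6)] = 0/24 = 0
  <chi_rho, chi_5> = (1/24)[1*(5)*conj(3) + 6*(1)*conj(-1) + 3*(5)*conj(-1) + 8*(2)*conj(0) + 6*(1)*conj(1)]
      = (1/24)[(15) + (-6) + (-15) + (0) + (6)] = 0/24 = 0
Dimension check: dim(rho) = sum (mult * dim) = 2*1 + 1*1 + 1*2 + 0*3 + 0*3 = 5 = chi_rho(e) = 5.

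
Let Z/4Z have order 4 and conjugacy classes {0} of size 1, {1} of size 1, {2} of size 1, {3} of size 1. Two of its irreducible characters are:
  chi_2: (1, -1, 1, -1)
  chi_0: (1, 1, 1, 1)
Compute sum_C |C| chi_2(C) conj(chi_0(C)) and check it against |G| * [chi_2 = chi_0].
Sum = 0; so <chi_2, chi_0> = 0 (distinct irreducibles are orthogonal).

Compute term by term over conjugacy classes (|C| * chi_2(C) * conj(chi_0(C))):
  1*(1)*conj(1) + 1*(-1)*conj(1) + 1*(1)*conj(1) + 1*(-1)*conj(1)
  = (1) + (-1) + (1) + (-1)
  = 0.
(Exp terms are combined using exp(i*s)*conj(exp(i*t)) = exp(i*(s-t)), and sums of them are collapsed using the identity that for every m > 1 the m distinct m-th roots of unity sum to 0, e.g. 1 + exp(2*I*pi/3) + exp(-2*I*pi/3) = 0.)
Dividing by |G| = 4 gives 0/4 = 0, matching the row-orthogonality relation <chi_2, chi_0> = [chi_2 = chi_0].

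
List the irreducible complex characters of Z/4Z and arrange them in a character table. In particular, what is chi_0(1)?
Character table of Z/4Z (irreps indexed chi_0,...,chi_3 with chi_k(m) = zeta_4^(k*m), zeta_4 = exp(2*pi*i/4)):
  irrep \ class  {0} (size 1)  {1} (size 1)  {2} (size 1)  {3} (size 1)
  chi_0          1             1             1             1           
  chi_1          1             I             -1            -I          
  chi_2          1             -1            1             -1          
  chi_3          1             -I            -1            I           

Spot check: chi_0(1) = zeta_4^(0*1) = zeta_4^0 = 1.

Working: Z/4Z is abelian, so all 4 irreducible complex representations are 1-dimensional. They are given by chi_k(m) = zeta_4^(k*m) for k = 0,...,3. Row orthogonality: sum_m chi_k(m) conj(chi_l(m)) = 4 * [k = l].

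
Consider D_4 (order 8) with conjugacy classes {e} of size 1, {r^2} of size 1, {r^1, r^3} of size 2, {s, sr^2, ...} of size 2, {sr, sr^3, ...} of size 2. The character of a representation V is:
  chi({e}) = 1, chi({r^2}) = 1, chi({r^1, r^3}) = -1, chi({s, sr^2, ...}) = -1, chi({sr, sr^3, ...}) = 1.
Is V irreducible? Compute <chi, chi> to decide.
Irreducible: <chi, chi> = 1.

Justification: <chi, chi> = (1/|G|) sum_C |C| * |chi(C)|^2 = (1/8)[1*|1|^2 + 1*|1|^2 + 2*|-1|^2 + 2*|-1|^2 + 2*|1|^2]
  = (1/8)[(1) + (1) + (2) + (2) + (2)] = 8/8 = 1.
A character is irreducible iff <chi, chi> = 1, so this representation is irreducible.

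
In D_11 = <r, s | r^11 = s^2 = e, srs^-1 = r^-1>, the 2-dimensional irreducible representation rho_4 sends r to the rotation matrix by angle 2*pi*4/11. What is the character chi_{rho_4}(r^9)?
chi_{rho_4}(r^9) = 2*cos(2*pi*4*9/11) = -2*cos(5*pi/11)

Solution. rho_4(r^9) is rotation by angle 2*pi*4*9/11, whose trace is 2*cos(2*pi*4*9/11) = -2*cos(5*pi/11).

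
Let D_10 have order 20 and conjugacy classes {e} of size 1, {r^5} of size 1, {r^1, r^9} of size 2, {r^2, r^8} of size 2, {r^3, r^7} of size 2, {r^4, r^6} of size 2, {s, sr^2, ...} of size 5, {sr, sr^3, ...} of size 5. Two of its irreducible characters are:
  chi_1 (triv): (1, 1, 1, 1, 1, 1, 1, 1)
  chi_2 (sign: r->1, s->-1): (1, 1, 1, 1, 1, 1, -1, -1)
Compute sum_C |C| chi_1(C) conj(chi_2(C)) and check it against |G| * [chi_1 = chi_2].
Sum = 0; so <chi_1, chi_2> = 0 (distinct irreducibles are orthogonal).

Derivation: Compute term by term over conjugacy classes (|C| * chi_1(C) * conj(chi_2(C))):
  1*(1)*conj(1) + 1*(1)*conj(1) + 2*(1)*conj(1) + 2*(1)*conj(1) + 2*(1)*conj(1) + 2*(1)*conj(1) + 5*(1)*conj(-1) + 5*(1)*conj(-1)
  = (1) + (1) + (2) + (2) + (2) + (2) + (-5) + (-5)
  = 0.
Dividing by |G| = 20 gives 0/20 = 0, matching the row-orthogonality relation <chi_1, chi_2> = [chi_1 = chi_2].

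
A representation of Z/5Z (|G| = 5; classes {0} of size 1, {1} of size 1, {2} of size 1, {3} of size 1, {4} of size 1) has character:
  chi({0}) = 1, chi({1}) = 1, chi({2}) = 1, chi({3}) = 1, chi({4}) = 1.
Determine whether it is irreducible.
Irreducible: <chi, chi> = 1.

Justification: <chi, chi> = (1/|G|) sum_C |C| * |chi(C)|^2 = (1/5)[1*|1|^2 + 1*|1|^2 + 1*|1|^2 + 1*|1|^2 + 1*|1|^2]
  = (1/5)[(1) + (1) + (1) + (1) + (1)] = 5/5 = 1.
(Exp terms are combined using exp(i*s)*conj(exp(i*t)) = exp(i*(s-t)), and sums of them are collapsed using the identity that for every m > 1 the m distinct m-th roots of unity sum to 0, e.g. 1 + exp(2*I*pi/3) + exp(-2*I*pi/3) = 0.)
A character is irreducible iff <chi, chi> = 1, so this representation is irreducible.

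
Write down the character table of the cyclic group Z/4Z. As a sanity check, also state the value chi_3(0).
Character table of Z/4Z (irreps indexed chi_0,...,chi_3 with chi_k(m) = zeta_4^(k*m), zeta_4 = exp(2*pi*i/4)):
  irrep \ class  {0} (size 1)  {1} (size 1)  {2} (size 1)  {3} (size 1)
  chi_0          1             1             1             1           
  chi_1          1             I             -1            -I          
  chi_2          1             -1            1             -1          
  chi_3          1             -I            -1            I           

Spot check: chi_3(0) = zeta_4^(3*0) = zeta_4^0 = 1.

Working: Z/4Z is abelian, so all 4 irreducible complex representations are 1-dimensional. They are given by chi_k(m) = zeta_4^(k*m) for k = 0,...,3. Row orthogonality: sum_m chi_k(m) conj(chi_l(m)) = 4 * [k = l].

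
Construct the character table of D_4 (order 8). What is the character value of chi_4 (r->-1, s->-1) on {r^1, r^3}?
Conjugacy classes: {e} of size 1, {r^2} of size 1, {r^1, r^3} of size 2, {s, sr^2, ...} of size 2, {sr, sr^3, ...} of size 2.
Character table:
  irrep \ class              {e} (size 1)  {r^2} (size 1)  {r^1, r^3} (size 2)  {s, sr^2, ...} (size 2)  {sr, sr^3, ...} (size 2)
  chi_1 (triv)               1             1               1                    1                        1                       
  chi_2 (sign: r->1, s->-1)  1             1               1                    -1                       -1                      
  chi_3 (r->-1, s->1)        1             1               -1                   1                        -1                      
  chi_4 (r->-1, s->-1)       1             1               -1                   -1                       1                       
  chi_5 (2d, j=1)            2             -2              0                    0                        0                       

Spot check: chi_4 (r->-1, s->-1) on {r^1, r^3} = -1.

Why: D_4 has order 2*4 = 8 with 5 conjugacy classes, hence 5 irreducibles. Sum of squared dims 1 + 1 + 1 + 1 + 4 = 8 = |G|. Linear characters come from the abelianisation; the 2-dimensional irreps have character r^k -> 2*cos(2*pi*j*k/4), reflections -> 0.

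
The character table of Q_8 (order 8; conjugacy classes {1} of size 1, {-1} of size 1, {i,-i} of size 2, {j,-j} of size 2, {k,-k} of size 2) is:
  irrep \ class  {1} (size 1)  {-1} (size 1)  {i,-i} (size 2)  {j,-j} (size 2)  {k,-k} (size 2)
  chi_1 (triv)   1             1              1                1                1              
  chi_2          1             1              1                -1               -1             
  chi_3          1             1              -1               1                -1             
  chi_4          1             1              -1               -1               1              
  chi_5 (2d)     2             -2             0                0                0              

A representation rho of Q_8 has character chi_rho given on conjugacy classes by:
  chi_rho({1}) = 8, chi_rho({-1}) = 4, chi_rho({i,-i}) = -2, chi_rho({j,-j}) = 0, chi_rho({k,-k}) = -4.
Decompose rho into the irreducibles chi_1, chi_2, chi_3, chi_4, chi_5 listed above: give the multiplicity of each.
Multiplicities: chi_1: 0, chi_2: 2, chi_3: 3, chi_4: 1, chi_5: 1.

Proof sketch: Use <chi_rho, chi> = (1/|G|) sum_C |C| * chi_rho(C) * conj(chi(C)) with |G| = 8 for each irreducible chi in the table:
  <chi_rho, chi_1> = (1/8)[1*(8)*conj(1) + 1*(4)*conj(1) + 2*(-2)*conj(1) + 2*(0)*conj(1) + 2*(-4)*conj(1)]
      = (1/8)[(8) + (4) + (-4) + (0) + (-8)] = 0/8 = 0
  <chi_rho, chi_2> = (1/8)[1*(8)*conj(1) + 1*(4)*conj(1) + 2*(-2)*conj(1) + 2*(0)*conj(-1) + 2*(-4)*conj(-1)]
      = (1/8)[(8) + (4) + (-4) + (0) + (8)] = 16/8 = 2
  <chi_rho, chi_3> = (1/8)[1*(8)*conj(1) + 1*(4)*conj(1) + 2*(-2)*conj(-1) + 2*(0)*conj(1) + 2*(-4)*conj(-1)]
      = (1/8)[(8) + (4) + (4) + (0) + (8)] = 24/8 = 3
  <chi_rho, chi_4> = (1/8)[1*(8)*conj(1) + 1*(4)*conj(1) + 2*(-2)*conj(-1) + 2*(0)*conj(-1) + 2*(-4)*conj(1)]
      = (1/8)[(8) + (4) + (4) + (0) + (-8)] = 8/8 = 1
  <chi_rho, chi_5> = (1/8)[1*(8)*conj(2) + 1*(4)*conj(-2) + 2*(-2)*conj(0) + 2*(0)*conj(0) + 2*(-4)*conj(0)]
      = (1/8)[(16) + (-8) + (0) + (0) + (0)] = 8/8 = 1
Dimension check: dim(rho) = sum (mult * dim) = 0*1 + 2*1 + 3*1 + 1*1 + 1*2 = 8 = chi_rho(e) = 8.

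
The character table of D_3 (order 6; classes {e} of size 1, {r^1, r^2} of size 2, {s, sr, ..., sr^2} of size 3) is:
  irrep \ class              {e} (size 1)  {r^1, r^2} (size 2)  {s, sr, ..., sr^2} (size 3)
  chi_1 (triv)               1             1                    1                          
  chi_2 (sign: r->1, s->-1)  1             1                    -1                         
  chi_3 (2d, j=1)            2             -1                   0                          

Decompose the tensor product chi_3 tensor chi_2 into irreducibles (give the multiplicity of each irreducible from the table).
chi_3 tensor chi_2 = chi_3 (all other irreducibles have multiplicity 0).

Justification: The character of a tensor product is the pointwise product (chi_3 * chi_2)(C) = chi_3(C) * chi_2(C):
  {e}: (2)*(1), {r^1, r^2}: (-1)*(1), {s, sr, ..., sr^2}: (0)*(-1)
so (chi_3 * chi_2) takes values
  {e} -> 2, {r^1, r^2} -> -1, {s, sr, ..., sr^2} -> 0.
Now take the inner product of this character with each irreducible chi from the table, <chi_3*chi_2, chi> = (1/6) sum_C |C| (chi_3*chi_2)(C) conj(chi(C)):
  <chi_3*chi_2, chi_1> = (1/6)[1*(2)*conj(1) + 2*(-1)*conj(1) + 3*(0)*conj(1)]
      = (1/6)[(2) + (-2) + (0)] = 0/6 = 0
  <chi_3*chi_2, chi_2> = (1/6)[1*(2)*conj(1) + 2*(-1)*conj(1) + 3*(0)*conj(-1)]
      = (1/6)[(2) + (-2) + (0)] = 0/6 = 0
  <chi_3*chi_2, chi_3> = (1/6)[1*(2)*conj(2) + 2*(-1)*conj(-1) + 3*(0)*conj(0)]
      = (1/6)[(4) + (2) + (0)] = 6/6 = 1
Hence the multiplicities are chi_3: 1. Dimension check: dim(chi_3)*dim(chi_2) = 2*1 = 2 and sum (mult * dim) = 1*2 = 2.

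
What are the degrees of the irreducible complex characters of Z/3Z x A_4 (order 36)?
Dimensions: 1, 1, 1, 1, 1, 1, 1, 1, 1, 3, 3, 3

Argument: There are 12 irreducibles (= number of conjugacy classes). Their dimensions d_i satisfy sum d_i^2 = |G| = 36: 1 + 1 + 1 + 1 + 1 + 1 + 1 + 1 + 1 + 9 + 9 + 9 = 36. (For the product with Z/3Z: each of the 3 1-dim characters of Z/3Z tensors with each irrep of A_4, giving 3 copies of each A_4-dimension.)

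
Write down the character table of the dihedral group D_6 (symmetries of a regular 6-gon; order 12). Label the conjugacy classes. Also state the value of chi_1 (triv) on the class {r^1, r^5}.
Conjugacy classes: {e} of size 1, {r^3} of size 1, {r^1, r^5} of size 2, {r^2, r^4} of size 2, {s, sr^2, ...} of size 3, {sr, sr^3, ...} of size 3.
Character table:
  irrep \ class              {e} (size 1)  {r^3} (size 1)  {r^1, r^5} (size 2)  {r^2, r^4} (size 2)  {s, sr^2, ...} (size 3)  {sr, sr^3, ...} (size 3)
  chi_1 (triv)               1             1               1                    1                    1                        1                       
  chi_2 (sign: r->1, s->-1)  1             1               1                    1                    -1                       -1                      
  chi_3 (r->-1, s->1)        1             -1              -1                   1                    1                        -1                      
  chi_4 (r->-1, s->-1)       1             -1              -1                   1                    -1                       1                       
  chi_5 (2d, j=1)            2             -2              1                    -1                   0                        0                       
  chi_6 (2d, j=2)            2             2               -1                   -1                   0                        0                       

Spot check: chi_1 (triv) on {r^1, r^5} = 1.

Argument: D_6 has order 2*6 = 12 with 6 conjugacy classes, hence 6 irreducibles. Sum of squared dims 1 + 1 + 1 + 1 + 4 + 4 = 12 = |G|. Linear characters come from the abelianisation; the 2-dimensional irreps have character r^k -> 2*cos(2*pi*j*k/6), reflections -> 0.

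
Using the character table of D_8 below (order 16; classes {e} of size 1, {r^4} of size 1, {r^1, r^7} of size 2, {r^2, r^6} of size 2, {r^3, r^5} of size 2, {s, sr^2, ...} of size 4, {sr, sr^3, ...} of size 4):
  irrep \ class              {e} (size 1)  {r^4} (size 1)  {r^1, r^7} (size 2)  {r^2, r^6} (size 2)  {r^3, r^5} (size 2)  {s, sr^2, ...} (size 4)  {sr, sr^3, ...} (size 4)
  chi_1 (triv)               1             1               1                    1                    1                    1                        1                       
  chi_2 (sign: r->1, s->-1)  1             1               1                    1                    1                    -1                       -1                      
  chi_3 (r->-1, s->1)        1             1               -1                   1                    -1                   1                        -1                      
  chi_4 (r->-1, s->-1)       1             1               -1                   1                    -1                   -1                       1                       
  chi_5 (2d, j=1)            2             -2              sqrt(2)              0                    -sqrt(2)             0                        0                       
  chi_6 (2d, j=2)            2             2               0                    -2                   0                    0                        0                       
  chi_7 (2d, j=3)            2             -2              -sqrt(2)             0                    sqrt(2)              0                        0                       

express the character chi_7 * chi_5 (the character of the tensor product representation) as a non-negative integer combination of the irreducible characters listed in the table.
chi_7 tensor chi_5 = chi_3 + chi_4 + chi_6 (all other irreducibles have multiplicity 0).

Argument: The character of a tensor product is the pointwise product (chi_7 * chi_5)(C) = chi_7(C) * chi_5(C):
  {e}: (2)*(2), {r^4}: (-2)*(-2), {r^1, r^7}: (-sqrt(2))*(sqrt(2)), {r^2, r^6}: (0)*(0), {r^3, r^5}: (sqrt(2))*(-sqrt(2)), {s, sr^2, ...}: (0)*(0), {sr, sr^3, ...}: (0)*(0)
so (chi_7 * chi_5) takes values
  {e} -> 4, {r^4} -> 4, {r^1, r^7} -> -2, {r^2, r^6} -> 0, {r^3, r^5} -> -2, {s, sr^2, ...} -> 0, {sr, sr^3, ...} -> 0.
Now take the inner product of this character with each irreducible chi from the table, <chi_7*chi_5, chi> = (1/16) sum_C |C| (chi_7*chi_5)(C) conj(chi(C)):
  <chi_7*chi_5, chi_1> = (1/16)[1*(4)*conj(1) + 1*(4)*conj(1) + 2*(-2)*conj(1) + 2*(0)*conj(1) + 2*(-2)*conj(1) + 4*(0)*conj(1) + 4*(0)*conj(1)]
      = (1/16)[(4) + (4) + (-4) + (0) + (-4) + (0) + (0)] = 0/16 = 0
  <chi_7*chi_5, chi_2> = (1/16)[1*(4)*conj(1) + 1*(4)*conj(1) + 2*(-2)*conj(1) + 2*(0)*conj(1) + 2*(-2)*conj(1) + 4*(0)*conj(-1) + 4*(0)*conj(-1)]
      = (1/16)[(4) + (4) + (-4) + (0) + (-4) + (0) + (0)] = 0/16 = 0
  <chi_7*chi_5, chi_3> = (1/16)[1*(4)*conj(1) + 1*(4)*conj(1) + 2*(-2)*conj(-1) + 2*(0)*conj(1) + 2*(-2)*conj(-1) + 4*(0)*conj(1) + 4*(0)*conj(-1)]
      = (1/16)[(4) + (4) + (4) + (0) + (4) + (0) + (0)] = 16/16 = 1
  <chi_7*chi_5, chi_4> = (1/16)[1*(4)*conj(1) + 1*(4)*conj(1) + 2*(-2)*conj(-1) + 2*(0)*conj(1) + 2*(-2)*conj(-1) + 4*(0)*conj(-1) + 4*(0)*conj(1)]
      = (1/16)[(4) + (4) + (4) + (0) + (4) + (0) + (0)] = 16/16 = 1
  <chi_7*chi_5, chi_5> = (1/16)[1*(4)*conj(2) + 1*(4)*conj(-2) + 2*(-2)*conj(sqrt(2)) + 2*(0)*conj(0) + 2*(-2)*conj(-sqrt(2)) + 4*(0)*conj(0) + 4*(0)*conj(0)]
      = (1/16)[(8) + (-8) + (-4*sqrt(2)) + (0) + (4*sqrt(2)) + (0) + (0)] = 0/16 = 0
  <chi_7*chi_5, chi_6> = (1/16)[1*(4)*conj(2) + 1*(4)*conj(2) + 2*(-2)*conj(0) + 2*(0)*conj(-2) + 2*(-2)*conj(0) + 4*(0)*conj(0) + 4*(0)*conj(0)]
      = (1/16)[(8) + (8) + (0) + (0) + (0) + (0) + (0)] = 16/16 = 1
  <chi_7*chi_5, chi_7> = (1/16)[1*(4)*conj(2) + 1*(4)*conj(-2) + 2*(-2)*conj(-sqrt(2)) + 2*(0)*conj(0) + 2*(-2)*conj(sqrt(2)) + 4*(0)*conj(0) + 4*(0)*conj(0)]
      = (1/16)[(8) + (-8) + (4*sqrt(2)) + (0) + (-4*sqrt(2)) + (0) + (0)] = 0/16 = 0
Hence the multiplicities are chi_3: 1, chi_4: 1, chi_6: 1. Dimension check: dim(chi_7)*dim(chi_5) = 2*2 = 4 and sum (mult * dim) = 1*1 + 1*1 + 1*2 = 4.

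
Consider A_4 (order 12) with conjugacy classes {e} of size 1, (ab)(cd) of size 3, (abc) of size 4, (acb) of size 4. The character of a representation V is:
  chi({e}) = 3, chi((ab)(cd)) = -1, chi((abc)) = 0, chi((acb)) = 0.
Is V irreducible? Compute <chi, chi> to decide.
Irreducible: <chi, chi> = 1.

Reasoning: <chi, chi> = (1/|G|) sum_C |C| * |chi(C)|^2 = (1/12)[1*|3|^2 + 3*|-1|^2 + 4*|0|^2 + 4*|0|^2]
  = (1/12)[(9) + (3) + (0) + (0)] = 12/12 = 1.
(Exp terms are combined using exp(i*s)*conj(exp(i*t)) = exp(i*(s-t)), and sums of them are collapsed using the identity that for every m > 1 the m distinct m-th roots of unity sum to 0, e.g. 1 + exp(2*I*pi/3) + exp(-2*I*pi/3) = 0.)
A character is irreducible iff <chi, chi> = 1, so this representation is irreducible.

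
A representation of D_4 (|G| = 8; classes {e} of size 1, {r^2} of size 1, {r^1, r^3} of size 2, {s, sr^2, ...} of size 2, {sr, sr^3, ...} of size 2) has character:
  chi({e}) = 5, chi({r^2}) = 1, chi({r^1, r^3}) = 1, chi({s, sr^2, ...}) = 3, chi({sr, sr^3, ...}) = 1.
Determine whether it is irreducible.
Not irreducible (reducible): <chi, chi> = 6 > 1.

<chi, chi> = (1/|G|) sum_C |C| * |chi(C)|^2 = (1/8)[1*|5|^2 + 1*|1|^2 + 2*|1|^2 + 2*|3|^2 + 2*|1|^2]
  = (1/8)[(25) + (1) + (2) + (18) + (2)] = 48/8 = 6.
A character is irreducible iff <chi, chi> = 1, so this representation is reducible.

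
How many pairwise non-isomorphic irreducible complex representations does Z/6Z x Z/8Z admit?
48

The number of irreducible complex representations of a finite group equals its number of conjugacy classes. Z/6Z x Z/8Z is abelian of order 48, so every element is its own conjugacy class: 48 classes, so Z/6Z x Z/8Z (order 48) has exactly 48 irreducible complex representations.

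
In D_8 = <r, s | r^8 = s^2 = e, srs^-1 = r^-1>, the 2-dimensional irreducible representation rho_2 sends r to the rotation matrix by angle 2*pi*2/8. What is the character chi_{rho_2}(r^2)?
chi_{rho_2}(r^2) = 2*cos(2*pi*2*2/8) = -2

Reasoning: rho_2(r^2) is rotation by angle 2*pi*2*2/8, whose trace is 2*cos(2*pi*2*2/8) = -2.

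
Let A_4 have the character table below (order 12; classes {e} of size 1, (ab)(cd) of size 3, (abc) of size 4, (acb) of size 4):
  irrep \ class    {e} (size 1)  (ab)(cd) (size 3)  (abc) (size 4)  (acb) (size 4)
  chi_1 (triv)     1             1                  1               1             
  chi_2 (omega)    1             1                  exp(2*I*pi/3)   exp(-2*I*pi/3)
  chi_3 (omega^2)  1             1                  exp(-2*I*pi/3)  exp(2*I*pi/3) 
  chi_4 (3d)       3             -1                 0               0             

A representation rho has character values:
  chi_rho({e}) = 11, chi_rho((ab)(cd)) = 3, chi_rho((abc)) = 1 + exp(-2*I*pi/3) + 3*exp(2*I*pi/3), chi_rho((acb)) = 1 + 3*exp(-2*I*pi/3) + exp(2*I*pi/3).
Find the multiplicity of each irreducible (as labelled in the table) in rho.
Multiplicities: chi_1: 1, chi_2: 3, chi_3: 1, chi_4: 2.

Proof sketch: Use <chi_rho, chi> = (1/|G|) sum_C |C| * chi_rho(C) * conj(chi(C)) with |G| = 12 for each irreducible chi in the table:
  <chi_rho, chi_1> = (1/12)[1*(11)*conj(1) + 3*(3)*conj(1) + 4*(1 + exp(-2*I*pi/3) + 3*exp(2*I*pi/3))*conj(1) + 4*(1 + 3*exp(-2*I*pi/3) + exp(2*I*pi/3))*conj(1)]
      = (1/12)[(11) + (9) + (4 + 4*exp(-2*I*pi/3) + 12*exp(2*I*pi/3)) + (4 + 12*exp(-2*I*pi/3) + 4*exp(2*I*pi/3))] = 12/12 = 1
  <chi_rho, chi_2> = (1/12)[1*(11)*conj(1) + 3*(3)*conj(1) + 4*(1 + exp(-2*I*pi/3) + 3*exp(2*I*pi/3))*conj(exp(2*I*pi/3)) + 4*(1 + 3*exp(-2*I*pi/3) + exp(2*I*pi/3))*conj(exp(-2*I*pi/3))]
      = (1/12)[(11) + (9) + (8) + (8)] = 36/12 = 3
  <chi_rho, chi_3> = (1/12)[1*(11)*conj(1) + 3*(3)*conj(1) + 4*(1 + exp(-2*I*pi/3) + 3*exp(2*I*pi/3))*conj(exp(-2*I*pi/3)) + 4*(1 + 3*exp(-2*I*pi/3) + exp(2*I*pi/3))*conj(exp(2*I*pi/3))]
      = (1/12)[(11) + (9) + (4 + 12*exp(-2*I*pi/3) + 4*exp(2*I*pi/3)) + (4 + 4*exp(-2*I*pi/3) + 12*exp(2*I*pi/3))] = 12/12 = 1
  <chi_rho, chi_4> = (1/12)[1*(11)*conj(3) + 3*(3)*conj(-1) + 4*(1 + exp(-2*I*pi/3) + 3*exp(2*I*pi/3))*conj(0) + 4*(1 + 3*exp(-2*I*pi/3) + exp(2*I*pi/3))*conj(0)]
      = (1/12)[(33) + (-9) + (0) + (0)] = 24/12 = 2
(Exp terms are combined using exp(i*s)*conj(exp(i*t)) = exp(i*(s-t)), and sums of them are collapsed using the identity that for every m > 1 the m distinct m-th roots of unity sum to 0, e.g. 1 + exp(2*I*pi/3) + exp(-2*I*pi/3) = 0.)
Dimension check: dim(rho) = sum (mult * dim) = 1*1 + 3*1 + 1*1 + 2*3 = 11 = chi_rho(e) = 11.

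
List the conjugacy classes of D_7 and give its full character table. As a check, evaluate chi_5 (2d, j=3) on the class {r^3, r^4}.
Conjugacy classes: {e} of size 1, {r^1, r^6} of size 2, {r^2, r^5} of size 2, {r^3, r^4} of size 2, {s, sr, ..., sr^6} of size 7.
Character table:
  irrep \ class              {e} (size 1)  {r^1, r^6} (size 2)  {r^2, r^5} (size 2)  {r^3, r^4} (size 2)  {s, sr, ..., sr^6} (size 7)
  chi_1 (triv)               1             1                    1                    1                    1                          
  chi_2 (sign: r->1, s->-1)  1             1                    1                    1                    -1                         
  chi_3 (2d, j=1)            2             2*cos(2*pi/7)        -2*cos(3*pi/7)       -2*cos(pi/7)         0                          
  chi_4 (2d, j=2)            2             -2*cos(3*pi/7)       -2*cos(pi/7)         2*cos(2*pi/7)        0                          
  chi_5 (2d, j=3)            2             -2*cos(pi/7)         2*cos(2*pi/7)        -2*cos(3*pi/7)       0                          

Spot check: chi_5 (2d, j=3) on {r^3, r^4} = -2*cos(3*pi/7).

D_7 has order 2*7 = 14 with 5 conjugacy classes, hence 5 irreducibles. Sum of squared dims 1 + 1 + 4 + 4 + 4 = 14 = |G|. Linear characters come from the abelianisation; the 2-dimensional irreps have character r^k -> 2*cos(2*pi*j*k/7), reflections -> 0.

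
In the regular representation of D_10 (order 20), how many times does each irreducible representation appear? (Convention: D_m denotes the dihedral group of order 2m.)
Each irreducible V_i of dimension d_i appears with multiplicity d_i, i.e. rho_reg = (direct sum over all irreducibles V_i) d_i V_i. The irreducible dimensions for D_10 are 1, 1, 1, 1, 2, 2, 2, 2: 4 irreducibles of dimension 1, each with multiplicity 1; 4 irreducibles of dimension 2, each with multiplicity 2. Total dimension 4*1*1 + 4*2*2 = 20 = |G|.

Details: General theorem: in the regular representation of a finite group G, each irreducible appears with multiplicity equal to its dimension. Check: dim(rho_reg) = sum d_i^2 = 1 + 1 + 1 + 1 + 4 + 4 + 4 + 4 = 20 = |G|.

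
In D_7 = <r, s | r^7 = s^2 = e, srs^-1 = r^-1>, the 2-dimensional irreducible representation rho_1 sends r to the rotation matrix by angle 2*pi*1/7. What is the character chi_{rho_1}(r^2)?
chi_{rho_1}(r^2) = 2*cos(2*pi*1*2/7) = -2*cos(3*pi/7)

Derivation: rho_1(r^2) is rotation by angle 2*pi*1*2/7, whose trace is 2*cos(2*pi*1*2/7) = -2*cos(3*pi/7).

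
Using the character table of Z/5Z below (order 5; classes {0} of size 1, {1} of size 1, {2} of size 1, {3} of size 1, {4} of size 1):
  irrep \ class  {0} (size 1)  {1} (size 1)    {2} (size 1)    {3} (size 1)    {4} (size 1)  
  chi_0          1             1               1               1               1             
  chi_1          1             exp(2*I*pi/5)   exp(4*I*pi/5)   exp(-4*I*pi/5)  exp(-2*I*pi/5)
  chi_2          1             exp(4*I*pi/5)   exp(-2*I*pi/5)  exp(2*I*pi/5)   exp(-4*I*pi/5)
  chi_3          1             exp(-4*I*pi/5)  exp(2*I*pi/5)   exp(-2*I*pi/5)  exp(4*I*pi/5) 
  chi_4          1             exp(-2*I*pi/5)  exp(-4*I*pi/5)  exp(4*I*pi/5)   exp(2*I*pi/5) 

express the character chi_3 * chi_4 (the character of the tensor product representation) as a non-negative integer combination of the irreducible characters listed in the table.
chi_3 tensor chi_4 = chi_2 (all other irreducibles have multiplicity 0).

Reasoning: The character of a tensor product is the pointwise product (chi_3 * chi_4)(C) = chi_3(C) * chi_4(C):
  {0}: (1)*(1), {1}: (exp(-4*I*pi/5))*(exp(-2*I*pi/5)), {2}: (exp(2*I*pi/5))*(exp(-4*I*pi/5)), {3}: (exp(-2*I*pi/5))*(exp(4*I*pi/5)), {4}: (exp(4*I*pi/5))*(exp(2*I*pi/5))
so (chi_3 * chi_4) takes values
  {0} -> 1, {1} -> exp(4*I*pi/5), {2} -> exp(-2*I*pi/5), {3} -> exp(2*I*pi/5), {4} -> exp(-4*I*pi/5).
Now take the inner product of this character with each irreducible chi from the table, <chi_3*chi_4, chi> = (1/5) sum_C |C| (chi_3*chi_4)(C) conj(chi(C)):
  <chi_3*chi_4, chi_0> = (1/5)[1*(1)*conj(1) + 1*(exp(4*I*pi/5))*conj(1) + 1*(exp(-2*I*pi/5))*conj(1) + 1*(exp(2*I*pi/5))*conj(1) + 1*(exp(-4*I*pi/5))*conj(1)]
      = (1/5)[(1) + (exp(4*I*pi/5)) + (exp(-2*I*pi/5)) + (exp(2*I*pi/5)) + (exp(-4*I*pi/5))] = 0/5 = 0
  <chi_3*chi_4, chi_1> = (1/5)[1*(1)*conj(1) + 1*(exp(4*I*pi/5))*conj(exp(2*I*pi/5)) + 1*(exp(-2*I*pi/5))*conj(exp(4*I*pi/5)) + 1*(exp(2*I*pi/5))*conj(exp(-4*I*pi/5)) + 1*(exp(-4*I*pi/5))*conj(exp(-2*I*pi/5))]
      = (1/5)[(1) + (exp(2*I*pi/5)) + (exp(4*I*pi/5)) + (exp(-4*I*pi/5)) + (exp(-2*I*pi/5))] = 0/5 = 0
  <chi_3*chi_4, chi_2> = (1/5)[1*(1)*conj(1) + 1*(exp(4*I*pi/5))*conj(exp(4*I*pi/5)) + 1*(exp(-2*I*pi/5))*conj(exp(-2*I*pi/5)) + 1*(exp(2*I*pi/5))*conj(exp(2*I*pi/5)) + 1*(exp(-4*I*pi/5))*conj(exp(-4*I*pi/5))]
      = (1/5)[(1) + (1) + (1) + (1) + (1)] = 5/5 = 1
  <chi_3*chi_4, chi_3> = (1/5)[1*(1)*conj(1) + 1*(exp(4*I*pi/5))*conj(exp(-4*I*pi/5)) + 1*(exp(-2*I*pi/5))*conj(exp(2*I*pi/5)) + 1*(exp(2*I*pi/5))*conj(exp(-2*I*pi/5)) + 1*(exp(-4*I*pi/5))*conj(exp(4*I*pi/5))]
      = (1/5)[(1) + (exp(-2*I*pi/5)) + (exp(-4*I*pi/5)) + (exp(4*I*pi/5)) + (exp(2*I*pi/5))] = 0/5 = 0
  <chi_3*chi_4, chi_4> = (1/5)[1*(1)*conj(1) + 1*(exp(4*I*pi/5))*conj(exp(-2*I*pi/5)) + 1*(exp(-2*I*pi/5))*conj(exp(-4*I*pi/5)) + 1*(exp(2*I*pi/5))*conj(exp(4*I*pi/5)) + 1*(exp(-4*I*pi/5))*conj(exp(2*I*pi/5))]
      = (1/5)[(1) + (exp(-4*I*pi/5)) + (exp(2*I*pi/5)) + (exp(-2*I*pi/5)) + (exp(4*I*pi/5))] = 0/5 = 0
(Exp terms are combined using exp(i*s)*conj(exp(i*t)) = exp(i*(s-t)), and sums of them are collapsed using the identity that for every m > 1 the m distinct m-th roots of unity sum to 0, e.g. 1 + exp(2*I*pi/3) + exp(-2*I*pi/3) = 0.)
Hence the multiplicities are chi_2: 1. Dimension check: dim(chi_3)*dim(chi_4) = 1*1 = 1 and sum (mult * dim) = 1*1 = 1.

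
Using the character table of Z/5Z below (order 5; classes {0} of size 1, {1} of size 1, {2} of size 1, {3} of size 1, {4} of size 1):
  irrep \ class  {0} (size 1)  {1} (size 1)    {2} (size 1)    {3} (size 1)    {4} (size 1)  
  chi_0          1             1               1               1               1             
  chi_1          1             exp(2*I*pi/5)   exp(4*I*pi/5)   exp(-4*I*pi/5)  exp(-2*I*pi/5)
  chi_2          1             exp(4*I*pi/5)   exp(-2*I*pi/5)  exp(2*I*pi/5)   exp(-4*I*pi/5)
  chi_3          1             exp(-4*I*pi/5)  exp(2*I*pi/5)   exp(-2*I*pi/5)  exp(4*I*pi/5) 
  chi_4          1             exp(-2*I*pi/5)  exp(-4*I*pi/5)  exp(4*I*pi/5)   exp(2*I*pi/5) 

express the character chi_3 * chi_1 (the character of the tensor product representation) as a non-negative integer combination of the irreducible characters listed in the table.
chi_3 tensor chi_1 = chi_4 (all other irreducibles have multiplicity 0).

Solution. The character of a tensor product is the pointwise product (chi_3 * chi_1)(C) = chi_3(C) * chi_1(C):
  {0}: (1)*(1), {1}: (exp(-4*I*pi/5))*(exp(2*I*pi/5)), {2}: (exp(2*I*pi/5))*(exp(4*I*pi/5)), {3}: (exp(-2*I*pi/5))*(exp(-4*I*pi/5)), {4}: (exp(4*I*pi/5))*(exp(-2*I*pi/5))
so (chi_3 * chi_1) takes values
  {0} -> 1, {1} -> exp(-2*I*pi/5), {2} -> exp(-4*I*pi/5), {3} -> exp(4*I*pi/5), {4} -> exp(2*I*pi/5).
Now take the inner product of this character with each irreducible chi from the table, <chi_3*chi_1, chi> = (1/5) sum_C |C| (chi_3*chi_1)(C) conj(chi(C)):
  <chi_3*chi_1, chi_0> = (1/5)[1*(1)*conj(1) + 1*(exp(-2*I*pi/5))*conj(1) + 1*(exp(-4*I*pi/5))*conj(1) + 1*(exp(4*I*pi/5))*conj(1) + 1*(exp(2*I*pi/5))*conj(1)]
      = (1/5)[(1) + (exp(-2*I*pi/5)) + (exp(-4*I*pi/5)) + (exp(4*I*pi/5)) + (exp(2*I*pi/5))] = 0/5 = 0
  <chi_3*chi_1, chi_1> = (1/5)[1*(1)*conj(1) + 1*(exp(-2*I*pi/5))*conj(exp(2*I*pi/5)) + 1*(exp(-4*I*pi/5))*conj(exp(4*I*pi/5)) + 1*(exp(4*I*pi/5))*conj(exp(-4*I*pi/5)) + 1*(exp(2*I*pi/5))*conj(exp(-2*I*pi/5))]
      = (1/5)[(1) + (exp(-4*I*pi/5)) + (exp(2*I*pi/5)) + (exp(-2*I*pi/5)) + (exp(4*I*pi/5))] = 0/5 = 0
  <chi_3*chi_1, chi_2> = (1/5)[1*(1)*conj(1) + 1*(exp(-2*I*pi/5))*conj(exp(4*I*pi/5)) + 1*(exp(-4*I*pi/5))*conj(exp(-2*I*pi/5)) + 1*(exp(4*I*pi/5))*conj(exp(2*I*pi/5)) + 1*(exp(2*I*pi/5))*conj(exp(-4*I*pi/5))]
      = (1/5)[(1) + (exp(4*I*pi/5)) + (exp(-2*I*pi/5)) + (exp(2*I*pi/5)) + (exp(-4*I*pi/5))] = 0/5 = 0
  <chi_3*chi_1, chi_3> = (1/5)[1*(1)*conj(1) + 1*(exp(-2*I*pi/5))*conj(exp(-4*I*pi/5)) + 1*(exp(-4*I*pi/5))*conj(exp(2*I*pi/5)) + 1*(exp(4*I*pi/5))*conj(exp(-2*I*pi/5)) + 1*(exp(2*I*pi/5))*conj(exp(4*I*pi/5))]
      = (1/5)[(1) + (exp(2*I*pi/5)) + (exp(4*I*pi/5)) + (exp(-4*I*pi/5)) + (exp(-2*I*pi/5))] = 0/5 = 0
  <chi_3*chi_1, chi_4> = (1/5)[1*(1)*conj(1) + 1*(exp(-2*I*pi/5))*conj(exp(-2*I*pi/5)) + 1*(exp(-4*I*pi/5))*conj(exp(-4*I*pi/5)) + 1*(exp(4*I*pi/5))*conj(exp(4*I*pi/5)) + 1*(exp(2*I*pi/5))*conj(exp(2*I*pi/5))]
      = (1/5)[(1) + (1) + (1) + (1) + (1)] = 5/5 = 1
(Exp terms are combined using exp(i*s)*conj(exp(i*t)) = exp(i*(s-t)), and sums of them are collapsed using the identity that for every m > 1 the m distinct m-th roots of unity sum to 0, e.g. 1 + exp(2*I*pi/3) + exp(-2*I*pi/3) = 0.)
Hence the multiplicities are chi_4: 1. Dimension check: dim(chi_3)*dim(chi_1) = 1*1 = 1 and sum (mult * dim) = 1*1 = 1.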